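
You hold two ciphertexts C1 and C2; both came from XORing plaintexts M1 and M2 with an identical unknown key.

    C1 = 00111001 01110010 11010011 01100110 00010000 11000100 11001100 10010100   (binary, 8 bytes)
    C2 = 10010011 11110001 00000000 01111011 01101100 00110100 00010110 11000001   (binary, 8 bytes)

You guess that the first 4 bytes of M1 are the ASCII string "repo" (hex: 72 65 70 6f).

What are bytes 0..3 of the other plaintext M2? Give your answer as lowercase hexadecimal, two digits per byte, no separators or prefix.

First, C1 ⊕ C2 = (M1 ⊕ K) ⊕ (M2 ⊕ K) = M1 ⊕ M2, so the key drops out. Then M2 = (M1 ⊕ M2) ⊕ M1 over the first 4 bytes.
byte 0: (39 ⊕ 93) ⊕ 72 = aa ⊕ 72 = d8
byte 1: (72 ⊕ f1) ⊕ 65 = 83 ⊕ 65 = e6
byte 2: (d3 ⊕ 00) ⊕ 70 = d3 ⊕ 70 = a3
byte 3: (66 ⊕ 7b) ⊕ 6f = 1d ⊕ 6f = 72

d8e6a372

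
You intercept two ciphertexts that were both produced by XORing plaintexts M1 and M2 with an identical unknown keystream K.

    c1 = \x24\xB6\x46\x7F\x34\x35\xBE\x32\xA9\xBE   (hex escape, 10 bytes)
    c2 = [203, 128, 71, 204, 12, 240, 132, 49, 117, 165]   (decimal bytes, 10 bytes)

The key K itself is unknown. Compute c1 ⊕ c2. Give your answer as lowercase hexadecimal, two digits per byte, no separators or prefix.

ef3601b338c53a03dc1b

c1 ⊕ c2 = (M1 ⊕ K) ⊕ (M2 ⊕ K) = M1 ⊕ M2 — the shared key cancels under XOR.
byte 0: 24 ^ cb = ef
byte 1: b6 ^ 80 = 36
byte 2: 46 ^ 47 = 01
byte 3: 7f ^ cc = b3
byte 4: 34 ^ 0c = 38
byte 5: 35 ^ f0 = c5
byte 6: be ^ 84 = 3a
byte 7: 32 ^ 31 = 03
byte 8: a9 ^ 75 = dc
byte 9: be ^ a5 = 1b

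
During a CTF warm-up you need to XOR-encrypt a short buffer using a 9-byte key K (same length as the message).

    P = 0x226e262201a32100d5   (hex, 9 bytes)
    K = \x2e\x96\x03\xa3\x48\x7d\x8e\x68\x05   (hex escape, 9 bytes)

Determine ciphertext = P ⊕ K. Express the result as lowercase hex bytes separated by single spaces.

0c f8 25 81 49 de af 68 d0

 34 ^  46 =  12
110 ^ 150 = 248
 38 ^   3 =  37
 34 ^ 163 = 129
  1 ^  72 =  73
163 ^ 125 = 222
 33 ^ 142 = 175
  0 ^ 104 = 104
213 ^   5 = 208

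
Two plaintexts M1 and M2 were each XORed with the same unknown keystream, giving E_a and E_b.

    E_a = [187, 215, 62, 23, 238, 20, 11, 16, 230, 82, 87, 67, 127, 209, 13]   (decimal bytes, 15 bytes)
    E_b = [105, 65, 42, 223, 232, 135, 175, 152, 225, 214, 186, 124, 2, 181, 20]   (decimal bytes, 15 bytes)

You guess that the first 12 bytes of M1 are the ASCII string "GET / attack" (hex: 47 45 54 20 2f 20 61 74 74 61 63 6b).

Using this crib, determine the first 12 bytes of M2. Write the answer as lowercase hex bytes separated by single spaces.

First, E_a ⊕ E_b = (M1 ⊕ K) ⊕ (M2 ⊕ K) = M1 ⊕ M2, so the key drops out. Then M2 = (M1 ⊕ M2) ⊕ M1 over the first 12 bytes.
byte 0: (bb ⊕ 69) ⊕ 47 = d2 ⊕ 47 = 95
byte 1: (d7 ⊕ 41) ⊕ 45 = 96 ⊕ 45 = d3
byte 2: (3e ⊕ 2a) ⊕ 54 = 14 ⊕ 54 = 40
byte 3: (17 ⊕ df) ⊕ 20 = c8 ⊕ 20 = e8
byte 4: (ee ⊕ e8) ⊕ 2f = 06 ⊕ 2f = 29
byte 5: (14 ⊕ 87) ⊕ 20 = 93 ⊕ 20 = b3
byte 6: (0b ⊕ af) ⊕ 61 = a4 ⊕ 61 = c5
byte 7: (10 ⊕ 98) ⊕ 74 = 88 ⊕ 74 = fc
byte 8: (e6 ⊕ e1) ⊕ 74 = 07 ⊕ 74 = 73
byte 9: (52 ⊕ d6) ⊕ 61 = 84 ⊕ 61 = e5
byte 10: (57 ⊕ ba) ⊕ 63 = ed ⊕ 63 = 8e
byte 11: (43 ⊕ 7c) ⊕ 6b = 3f ⊕ 6b = 54

95 d3 40 e8 29 b3 c5 fc 73 e5 8e 54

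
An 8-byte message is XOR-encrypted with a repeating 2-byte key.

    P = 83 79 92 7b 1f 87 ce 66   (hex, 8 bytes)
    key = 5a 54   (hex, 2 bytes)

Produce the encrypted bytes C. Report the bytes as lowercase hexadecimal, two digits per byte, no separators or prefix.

d92dc82f45d39432

The 2-byte key repeats, so the effective keystream is 5a 54 5a 54 5a 54 5a 54.
byte 0: 10000011 ⊕ 01011010 = 11011001
byte 1: 01111001 ⊕ 01010100 = 00101101
byte 2: 10010010 ⊕ 01011010 = 11001000
byte 3: 01111011 ⊕ 01010100 = 00101111
byte 4: 00011111 ⊕ 01011010 = 01000101
byte 5: 10000111 ⊕ 01010100 = 11010011
byte 6: 11001110 ⊕ 01011010 = 10010100
byte 7: 01100110 ⊕ 01010100 = 00110010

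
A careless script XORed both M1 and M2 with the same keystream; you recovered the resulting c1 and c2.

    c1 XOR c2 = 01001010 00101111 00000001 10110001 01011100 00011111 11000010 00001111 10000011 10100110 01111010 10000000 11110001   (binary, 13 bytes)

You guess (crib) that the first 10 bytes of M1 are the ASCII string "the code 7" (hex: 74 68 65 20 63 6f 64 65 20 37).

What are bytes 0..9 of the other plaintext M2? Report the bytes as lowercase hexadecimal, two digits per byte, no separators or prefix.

3e4764913f70a66aa391

Since c1 ⊕ c2 = M1 ⊕ M2, XORing with the guessed M1 bytes yields the corresponding M2 bytes: M2 = (c1 ⊕ c2) ⊕ M1.
 74 xor 116 =  62
 47 xor 104 =  71
  1 xor 101 = 100
177 xor  32 = 145
 92 xor  99 =  63
 31 xor 111 = 112
194 xor 100 = 166
 15 xor 101 = 106
131 xor  32 = 163
166 xor  55 = 145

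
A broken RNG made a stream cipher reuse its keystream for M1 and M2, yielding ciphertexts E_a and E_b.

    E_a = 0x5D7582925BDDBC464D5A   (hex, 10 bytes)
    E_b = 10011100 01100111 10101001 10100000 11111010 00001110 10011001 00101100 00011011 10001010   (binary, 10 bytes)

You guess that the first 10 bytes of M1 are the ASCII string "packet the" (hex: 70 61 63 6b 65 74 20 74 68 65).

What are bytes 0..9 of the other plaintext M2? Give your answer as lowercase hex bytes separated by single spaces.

b1 73 48 59 c4 a7 05 1e 3e b5

First, E_a ⊕ E_b = (M1 ⊕ K) ⊕ (M2 ⊕ K) = M1 ⊕ M2, so the key drops out. Then M2 = (M1 ⊕ M2) ⊕ M1 over the first 10 bytes.
byte 0: (5d xor 9c) xor 70 = c1 xor 70 = b1
byte 1: (75 xor 67) xor 61 = 12 xor 61 = 73
byte 2: (82 xor a9) xor 63 = 2b xor 63 = 48
byte 3: (92 xor a0) xor 6b = 32 xor 6b = 59
byte 4: (5b xor fa) xor 65 = a1 xor 65 = c4
byte 5: (dd xor 0e) xor 74 = d3 xor 74 = a7
byte 6: (bc xor 99) xor 20 = 25 xor 20 = 05
byte 7: (46 xor 2c) xor 74 = 6a xor 74 = 1e
byte 8: (4d xor 1b) xor 68 = 56 xor 68 = 3e
byte 9: (5a xor 8a) xor 65 = d0 xor 65 = b5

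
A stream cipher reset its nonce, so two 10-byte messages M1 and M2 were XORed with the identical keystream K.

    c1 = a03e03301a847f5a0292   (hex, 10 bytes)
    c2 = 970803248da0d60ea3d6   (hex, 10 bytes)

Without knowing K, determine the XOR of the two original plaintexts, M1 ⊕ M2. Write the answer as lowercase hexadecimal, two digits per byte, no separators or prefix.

c1 ⊕ c2 = (M1 ⊕ K) ⊕ (M2 ⊕ K) = M1 ⊕ M2 — the shared key cancels under XOR.
a0 XOR 97 = 37
3e XOR 08 = 36
03 XOR 03 = 00
30 XOR 24 = 14
1a XOR 8d = 97
84 XOR a0 = 24
7f XOR d6 = a9
5a XOR 0e = 54
02 XOR a3 = a1
92 XOR d6 = 44

373600149724a954a144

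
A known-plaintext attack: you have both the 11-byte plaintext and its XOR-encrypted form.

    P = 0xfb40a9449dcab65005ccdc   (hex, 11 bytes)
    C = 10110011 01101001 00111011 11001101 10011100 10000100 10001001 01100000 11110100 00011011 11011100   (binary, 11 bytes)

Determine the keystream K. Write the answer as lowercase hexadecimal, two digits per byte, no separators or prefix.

Since C = P ⊕ K, XORing both sides with P gives K = P ⊕ C.
byte 0: 251 ⊕ 179 =  72
byte 1:  64 ⊕ 105 =  41
byte 2: 169 ⊕  59 = 146
byte 3:  68 ⊕ 205 = 137
byte 4: 157 ⊕ 156 =   1
byte 5: 202 ⊕ 132 =  78
byte 6: 182 ⊕ 137 =  63
byte 7:  80 ⊕  96 =  48
byte 8:   5 ⊕ 244 = 241
byte 9: 204 ⊕  27 = 215
byte 10: 220 ⊕ 220 =   0

48299289014e3f30f1d700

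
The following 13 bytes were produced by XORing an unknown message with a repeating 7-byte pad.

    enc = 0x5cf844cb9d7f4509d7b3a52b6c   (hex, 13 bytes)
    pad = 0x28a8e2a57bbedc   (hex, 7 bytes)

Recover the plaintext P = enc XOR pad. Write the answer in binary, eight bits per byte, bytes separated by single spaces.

01110100 01010000 10100110 01101110 11100110 11000001 10011001 00100001 01111111 01010001 00000000 01010000 11010010

The 7-byte key repeats, so the effective keystream is 28 a8 e2 a5 7b be dc 28 a8 e2 a5 7b be.
byte 0: 5c xor 28 = 74
byte 1: f8 xor a8 = 50
byte 2: 44 xor e2 = a6
byte 3: cb xor a5 = 6e
byte 4: 9d xor 7b = e6
byte 5: 7f xor be = c1
byte 6: 45 xor dc = 99
byte 7: 09 xor 28 = 21
byte 8: d7 xor a8 = 7f
byte 9: b3 xor e2 = 51
byte 10: a5 xor a5 = 00
byte 11: 2b xor 7b = 50
byte 12: 6c xor be = d2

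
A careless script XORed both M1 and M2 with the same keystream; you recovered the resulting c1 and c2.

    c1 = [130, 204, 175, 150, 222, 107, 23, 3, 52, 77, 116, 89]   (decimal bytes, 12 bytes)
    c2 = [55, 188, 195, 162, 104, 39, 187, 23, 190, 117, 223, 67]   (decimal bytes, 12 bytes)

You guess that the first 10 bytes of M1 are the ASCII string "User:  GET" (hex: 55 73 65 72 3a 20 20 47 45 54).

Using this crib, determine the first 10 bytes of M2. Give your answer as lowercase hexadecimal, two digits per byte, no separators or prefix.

First, c1 ⊕ c2 = (M1 ⊕ K) ⊕ (M2 ⊕ K) = M1 ⊕ M2, so the key drops out. Then M2 = (M1 ⊕ M2) ⊕ M1 over the first 10 bytes.
byte 0: (82 ⊕ 37) ⊕ 55 = b5 ⊕ 55 = e0
byte 1: (cc ⊕ bc) ⊕ 73 = 70 ⊕ 73 = 03
byte 2: (af ⊕ c3) ⊕ 65 = 6c ⊕ 65 = 09
byte 3: (96 ⊕ a2) ⊕ 72 = 34 ⊕ 72 = 46
byte 4: (de ⊕ 68) ⊕ 3a = b6 ⊕ 3a = 8c
byte 5: (6b ⊕ 27) ⊕ 20 = 4c ⊕ 20 = 6c
byte 6: (17 ⊕ bb) ⊕ 20 = ac ⊕ 20 = 8c
byte 7: (03 ⊕ 17) ⊕ 47 = 14 ⊕ 47 = 53
byte 8: (34 ⊕ be) ⊕ 45 = 8a ⊕ 45 = cf
byte 9: (4d ⊕ 75) ⊕ 54 = 38 ⊕ 54 = 6c

e00309468c6c8c53cf6c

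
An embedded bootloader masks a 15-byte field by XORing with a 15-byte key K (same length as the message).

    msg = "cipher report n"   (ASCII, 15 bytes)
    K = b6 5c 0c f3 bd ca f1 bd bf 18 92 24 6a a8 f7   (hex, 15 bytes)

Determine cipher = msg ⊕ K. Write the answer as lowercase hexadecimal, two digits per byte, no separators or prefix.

d5357c9bd8b8d1cfda68fd561e8899

XOR is its own inverse, so applying the key byte-wise gives the result directly.
63 xor b6 = d5
69 xor 5c = 35
70 xor 0c = 7c
68 xor f3 = 9b
65 xor bd = d8
72 xor ca = b8
20 xor f1 = d1
72 xor bd = cf
65 xor bf = da
70 xor 18 = 68
6f xor 92 = fd
72 xor 24 = 56
74 xor 6a = 1e
20 xor a8 = 88
6e xor f7 = 99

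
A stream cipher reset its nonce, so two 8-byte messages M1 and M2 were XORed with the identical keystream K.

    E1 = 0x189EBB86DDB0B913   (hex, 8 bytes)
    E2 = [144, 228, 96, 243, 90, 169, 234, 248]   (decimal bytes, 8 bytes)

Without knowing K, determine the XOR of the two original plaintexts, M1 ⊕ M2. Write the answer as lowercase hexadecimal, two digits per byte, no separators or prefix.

887adb75871953eb

E1 ⊕ E2 = (M1 ⊕ K) ⊕ (M2 ⊕ K) = M1 ⊕ M2 — the shared key cancels under XOR.
 24 ^ 144 = 136
158 ^ 228 = 122
187 ^  96 = 219
134 ^ 243 = 117
221 ^  90 = 135
176 ^ 169 =  25
185 ^ 234 =  83
 19 ^ 248 = 235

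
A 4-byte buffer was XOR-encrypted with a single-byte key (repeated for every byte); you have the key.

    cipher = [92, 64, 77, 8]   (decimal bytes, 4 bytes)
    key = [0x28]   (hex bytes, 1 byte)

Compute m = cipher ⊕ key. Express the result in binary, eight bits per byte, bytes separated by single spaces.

The 1-byte key repeats, so the effective keystream is 28 28 28 28.
byte 0: 01011100 ^ 00101000 = 01110100
byte 1: 01000000 ^ 00101000 = 01101000
byte 2: 01001101 ^ 00101000 = 01100101
byte 3: 00001000 ^ 00101000 = 00100000

01110100 01101000 01100101 00100000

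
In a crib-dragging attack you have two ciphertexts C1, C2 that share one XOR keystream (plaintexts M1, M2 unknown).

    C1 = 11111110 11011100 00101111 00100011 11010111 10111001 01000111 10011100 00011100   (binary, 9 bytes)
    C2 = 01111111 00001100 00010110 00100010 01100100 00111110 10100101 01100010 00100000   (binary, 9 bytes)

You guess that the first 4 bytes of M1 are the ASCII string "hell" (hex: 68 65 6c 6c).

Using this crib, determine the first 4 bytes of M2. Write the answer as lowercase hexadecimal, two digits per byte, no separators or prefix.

e9b5556d

First, C1 ⊕ C2 = (M1 ⊕ K) ⊕ (M2 ⊕ K) = M1 ⊕ M2, so the key drops out. Then M2 = (M1 ⊕ M2) ⊕ M1 over the first 4 bytes.
byte 0: (fe xor 7f) xor 68 = 81 xor 68 = e9
byte 1: (dc xor 0c) xor 65 = d0 xor 65 = b5
byte 2: (2f xor 16) xor 6c = 39 xor 6c = 55
byte 3: (23 xor 22) xor 6c = 01 xor 6c = 6d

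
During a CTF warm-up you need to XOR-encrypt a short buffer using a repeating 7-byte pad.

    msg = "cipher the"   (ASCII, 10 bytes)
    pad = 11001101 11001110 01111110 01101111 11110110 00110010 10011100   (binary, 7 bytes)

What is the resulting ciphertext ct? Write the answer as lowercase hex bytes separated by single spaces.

The 7-byte key repeats, so the effective keystream is cd ce 7e 6f f6 32 9c cd ce 7e.
byte 0: 63 XOR cd = ae
byte 1: 69 XOR ce = a7
byte 2: 70 XOR 7e = 0e
byte 3: 68 XOR 6f = 07
byte 4: 65 XOR f6 = 93
byte 5: 72 XOR 32 = 40
byte 6: 20 XOR 9c = bc
byte 7: 74 XOR cd = b9
byte 8: 68 XOR ce = a6
byte 9: 65 XOR 7e = 1b

ae a7 0e 07 93 40 bc b9 a6 1b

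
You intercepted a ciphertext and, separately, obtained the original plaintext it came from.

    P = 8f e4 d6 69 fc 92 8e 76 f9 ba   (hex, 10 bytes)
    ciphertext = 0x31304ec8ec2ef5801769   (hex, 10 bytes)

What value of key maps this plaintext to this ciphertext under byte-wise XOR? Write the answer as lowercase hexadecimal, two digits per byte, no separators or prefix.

bed498a110bc7bf6eed3

Since ciphertext = P ⊕ key, XORing both sides with P gives key = P ⊕ ciphertext.
byte 0: 143 xor  49 = 190
byte 1: 228 xor  48 = 212
byte 2: 214 xor  78 = 152
byte 3: 105 xor 200 = 161
byte 4: 252 xor 236 =  16
byte 5: 146 xor  46 = 188
byte 6: 142 xor 245 = 123
byte 7: 118 xor 128 = 246
byte 8: 249 xor  23 = 238
byte 9: 186 xor 105 = 211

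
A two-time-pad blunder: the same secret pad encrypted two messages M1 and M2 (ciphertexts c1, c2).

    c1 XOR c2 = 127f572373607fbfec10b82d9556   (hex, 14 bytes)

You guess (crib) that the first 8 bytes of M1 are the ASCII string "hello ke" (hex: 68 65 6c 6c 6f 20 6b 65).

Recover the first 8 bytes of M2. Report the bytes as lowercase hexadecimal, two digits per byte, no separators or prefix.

Since c1 ⊕ c2 = M1 ⊕ M2, XORing with the guessed M1 bytes yields the corresponding M2 bytes: M2 = (c1 ⊕ c2) ⊕ M1.
byte 0: 12 ⊕ 68 = 7a
byte 1: 7f ⊕ 65 = 1a
byte 2: 57 ⊕ 6c = 3b
byte 3: 23 ⊕ 6c = 4f
byte 4: 73 ⊕ 6f = 1c
byte 5: 60 ⊕ 20 = 40
byte 6: 7f ⊕ 6b = 14
byte 7: bf ⊕ 65 = da

7a1a3b4f1c4014da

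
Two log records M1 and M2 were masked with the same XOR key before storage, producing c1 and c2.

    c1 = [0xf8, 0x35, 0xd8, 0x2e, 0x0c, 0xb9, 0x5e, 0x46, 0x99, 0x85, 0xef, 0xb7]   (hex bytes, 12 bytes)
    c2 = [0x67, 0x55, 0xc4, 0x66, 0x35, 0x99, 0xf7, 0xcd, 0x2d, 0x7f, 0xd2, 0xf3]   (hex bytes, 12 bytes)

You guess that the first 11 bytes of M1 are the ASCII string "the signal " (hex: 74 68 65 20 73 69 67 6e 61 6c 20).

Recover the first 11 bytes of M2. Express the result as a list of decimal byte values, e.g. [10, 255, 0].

[235, 8, 121, 104, 74, 73, 206, 229, 213, 150, 29]

First, c1 ⊕ c2 = (M1 ⊕ K) ⊕ (M2 ⊕ K) = M1 ⊕ M2, so the key drops out. Then M2 = (M1 ⊕ M2) ⊕ M1 over the first 11 bytes.
byte 0: (f8 ⊕ 67) ⊕ 74 = 9f ⊕ 74 = eb
byte 1: (35 ⊕ 55) ⊕ 68 = 60 ⊕ 68 = 08
byte 2: (d8 ⊕ c4) ⊕ 65 = 1c ⊕ 65 = 79
byte 3: (2e ⊕ 66) ⊕ 20 = 48 ⊕ 20 = 68
byte 4: (0c ⊕ 35) ⊕ 73 = 39 ⊕ 73 = 4a
byte 5: (b9 ⊕ 99) ⊕ 69 = 20 ⊕ 69 = 49
byte 6: (5e ⊕ f7) ⊕ 67 = a9 ⊕ 67 = ce
byte 7: (46 ⊕ cd) ⊕ 6e = 8b ⊕ 6e = e5
byte 8: (99 ⊕ 2d) ⊕ 61 = b4 ⊕ 61 = d5
byte 9: (85 ⊕ 7f) ⊕ 6c = fa ⊕ 6c = 96
byte 10: (ef ⊕ d2) ⊕ 20 = 3d ⊕ 20 = 1d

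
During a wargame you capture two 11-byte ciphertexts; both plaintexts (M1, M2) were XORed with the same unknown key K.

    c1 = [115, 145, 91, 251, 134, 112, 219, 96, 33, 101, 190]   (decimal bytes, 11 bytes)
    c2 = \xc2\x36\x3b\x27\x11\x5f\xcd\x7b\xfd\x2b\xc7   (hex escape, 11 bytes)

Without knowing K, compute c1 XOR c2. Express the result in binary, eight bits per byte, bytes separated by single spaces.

c1 ⊕ c2 = (M1 ⊕ K) ⊕ (M2 ⊕ K) = M1 ⊕ M2 — the shared key cancels under XOR.
byte 0: 115 ⊕ 194 = 177
byte 1: 145 ⊕  54 = 167
byte 2:  91 ⊕  59 =  96
byte 3: 251 ⊕  39 = 220
byte 4: 134 ⊕  17 = 151
byte 5: 112 ⊕  95 =  47
byte 6: 219 ⊕ 205 =  22
byte 7:  96 ⊕ 123 =  27
byte 8:  33 ⊕ 253 = 220
byte 9: 101 ⊕  43 =  78
byte 10: 190 ⊕ 199 = 121

10110001 10100111 01100000 11011100 10010111 00101111 00010110 00011011 11011100 01001110 01111001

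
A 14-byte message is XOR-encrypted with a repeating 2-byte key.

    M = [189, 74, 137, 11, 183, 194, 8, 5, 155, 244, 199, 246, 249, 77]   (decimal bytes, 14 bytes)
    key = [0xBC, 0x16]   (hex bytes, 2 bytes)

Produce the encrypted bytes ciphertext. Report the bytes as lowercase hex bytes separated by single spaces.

The 2-byte key repeats, so the effective keystream is bc 16 bc 16 bc 16 bc 16 bc 16 bc 16 bc 16.
byte 0: bd XOR bc = 01
byte 1: 4a XOR 16 = 5c
byte 2: 89 XOR bc = 35
byte 3: 0b XOR 16 = 1d
byte 4: b7 XOR bc = 0b
byte 5: c2 XOR 16 = d4
byte 6: 08 XOR bc = b4
byte 7: 05 XOR 16 = 13
byte 8: 9b XOR bc = 27
byte 9: f4 XOR 16 = e2
byte 10: c7 XOR bc = 7b
byte 11: f6 XOR 16 = e0
byte 12: f9 XOR bc = 45
byte 13: 4d XOR 16 = 5b

01 5c 35 1d 0b d4 b4 13 27 e2 7b e0 45 5b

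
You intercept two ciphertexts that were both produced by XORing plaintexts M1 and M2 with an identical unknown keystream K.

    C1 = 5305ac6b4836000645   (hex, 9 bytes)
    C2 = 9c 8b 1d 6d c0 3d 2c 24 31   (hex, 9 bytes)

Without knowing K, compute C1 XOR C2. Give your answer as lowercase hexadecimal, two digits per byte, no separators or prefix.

C1 ⊕ C2 = (M1 ⊕ K) ⊕ (M2 ⊕ K) = M1 ⊕ M2 — the shared key cancels under XOR.
01010011 xor 10011100 = 11001111
00000101 xor 10001011 = 10001110
10101100 xor 00011101 = 10110001
01101011 xor 01101101 = 00000110
01001000 xor 11000000 = 10001000
00110110 xor 00111101 = 00001011
00000000 xor 00101100 = 00101100
00000110 xor 00100100 = 00100010
01000101 xor 00110001 = 01110100

cf8eb106880b2c2274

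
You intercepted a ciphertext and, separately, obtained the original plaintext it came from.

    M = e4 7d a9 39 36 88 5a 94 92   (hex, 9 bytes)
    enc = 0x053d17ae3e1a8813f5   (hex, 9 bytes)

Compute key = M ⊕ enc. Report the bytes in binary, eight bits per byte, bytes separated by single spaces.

11100001 01000000 10111110 10010111 00001000 10010010 11010010 10000111 01100111

Since enc = M ⊕ key, XORing both sides with M gives key = M ⊕ enc.
byte 0: 11100100 xor 00000101 = 11100001
byte 1: 01111101 xor 00111101 = 01000000
byte 2: 10101001 xor 00010111 = 10111110
byte 3: 00111001 xor 10101110 = 10010111
byte 4: 00110110 xor 00111110 = 00001000
byte 5: 10001000 xor 00011010 = 10010010
byte 6: 01011010 xor 10001000 = 11010010
byte 7: 10010100 xor 00010011 = 10000111
byte 8: 10010010 xor 11110101 = 01100111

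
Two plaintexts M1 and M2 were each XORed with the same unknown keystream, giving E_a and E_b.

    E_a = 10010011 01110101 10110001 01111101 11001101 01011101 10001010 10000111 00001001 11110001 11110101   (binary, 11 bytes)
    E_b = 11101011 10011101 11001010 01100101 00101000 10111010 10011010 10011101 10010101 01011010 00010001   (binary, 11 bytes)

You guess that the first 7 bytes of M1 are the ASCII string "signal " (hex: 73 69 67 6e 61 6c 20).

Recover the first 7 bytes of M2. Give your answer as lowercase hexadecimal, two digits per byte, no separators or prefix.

0b811c76848b30

First, E_a ⊕ E_b = (M1 ⊕ K) ⊕ (M2 ⊕ K) = M1 ⊕ M2, so the key drops out. Then M2 = (M1 ⊕ M2) ⊕ M1 over the first 7 bytes.
byte 0: (93 ^ eb) ^ 73 = 78 ^ 73 = 0b
byte 1: (75 ^ 9d) ^ 69 = e8 ^ 69 = 81
byte 2: (b1 ^ ca) ^ 67 = 7b ^ 67 = 1c
byte 3: (7d ^ 65) ^ 6e = 18 ^ 6e = 76
byte 4: (cd ^ 28) ^ 61 = e5 ^ 61 = 84
byte 5: (5d ^ ba) ^ 6c = e7 ^ 6c = 8b
byte 6: (8a ^ 9a) ^ 20 = 10 ^ 20 = 30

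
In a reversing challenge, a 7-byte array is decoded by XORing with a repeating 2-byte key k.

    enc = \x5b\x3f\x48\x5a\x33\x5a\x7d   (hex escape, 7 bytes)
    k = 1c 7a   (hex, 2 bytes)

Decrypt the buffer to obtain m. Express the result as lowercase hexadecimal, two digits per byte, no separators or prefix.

The 2-byte key repeats, so the effective keystream is 1c 7a 1c 7a 1c 7a 1c.
byte 0: 5b ^ 1c = 47
byte 1: 3f ^ 7a = 45
byte 2: 48 ^ 1c = 54
byte 3: 5a ^ 7a = 20
byte 4: 33 ^ 1c = 2f
byte 5: 5a ^ 7a = 20
byte 6: 7d ^ 1c = 61

474554202f2061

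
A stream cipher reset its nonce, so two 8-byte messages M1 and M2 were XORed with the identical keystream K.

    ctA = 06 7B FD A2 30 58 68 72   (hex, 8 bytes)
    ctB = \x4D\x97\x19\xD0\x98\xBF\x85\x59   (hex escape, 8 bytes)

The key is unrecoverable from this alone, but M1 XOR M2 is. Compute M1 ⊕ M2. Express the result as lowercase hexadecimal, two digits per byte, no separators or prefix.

ctA ⊕ ctB = (M1 ⊕ K) ⊕ (M2 ⊕ K) = M1 ⊕ M2 — the shared key cancels under XOR.
06 xor 4d = 4b
7b xor 97 = ec
fd xor 19 = e4
a2 xor d0 = 72
30 xor 98 = a8
58 xor bf = e7
68 xor 85 = ed
72 xor 59 = 2b

4bece472a8e7ed2b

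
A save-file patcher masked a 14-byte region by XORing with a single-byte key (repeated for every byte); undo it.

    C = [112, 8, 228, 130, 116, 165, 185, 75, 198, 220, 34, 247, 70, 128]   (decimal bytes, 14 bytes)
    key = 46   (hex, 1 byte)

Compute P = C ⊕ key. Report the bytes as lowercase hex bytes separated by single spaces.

36 4e a2 c4 32 e3 ff 0d 80 9a 64 b1 00 c6

The 1-byte key repeats, so the effective keystream is 46 46 46 46 46 46 46 46 46 46 46 46 46 46.
byte 0: 01110000 ^ 01000110 = 00110110
byte 1: 00001000 ^ 01000110 = 01001110
byte 2: 11100100 ^ 01000110 = 10100010
byte 3: 10000010 ^ 01000110 = 11000100
byte 4: 01110100 ^ 01000110 = 00110010
byte 5: 10100101 ^ 01000110 = 11100011
byte 6: 10111001 ^ 01000110 = 11111111
byte 7: 01001011 ^ 01000110 = 00001101
byte 8: 11000110 ^ 01000110 = 10000000
byte 9: 11011100 ^ 01000110 = 10011010
byte 10: 00100010 ^ 01000110 = 01100100
byte 11: 11110111 ^ 01000110 = 10110001
byte 12: 01000110 ^ 01000110 = 00000000
byte 13: 10000000 ^ 01000110 = 11000110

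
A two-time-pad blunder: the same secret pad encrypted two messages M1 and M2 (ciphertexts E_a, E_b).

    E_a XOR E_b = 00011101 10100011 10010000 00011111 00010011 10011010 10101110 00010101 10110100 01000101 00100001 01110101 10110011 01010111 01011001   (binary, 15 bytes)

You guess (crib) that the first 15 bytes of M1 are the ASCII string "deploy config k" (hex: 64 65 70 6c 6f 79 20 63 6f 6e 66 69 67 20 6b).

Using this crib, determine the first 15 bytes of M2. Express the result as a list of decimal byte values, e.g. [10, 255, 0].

[121, 198, 224, 115, 124, 227, 142, 118, 219, 43, 71, 28, 212, 119, 50]

Since E_a ⊕ E_b = M1 ⊕ M2, XORing with the guessed M1 bytes yields the corresponding M2 bytes: M2 = (E_a ⊕ E_b) ⊕ M1.
 29 xor 100 = 121
163 xor 101 = 198
144 xor 112 = 224
 31 xor 108 = 115
 19 xor 111 = 124
154 xor 121 = 227
174 xor  32 = 142
 21 xor  99 = 118
180 xor 111 = 219
 69 xor 110 =  43
 33 xor 102 =  71
117 xor 105 =  28
179 xor 103 = 212
 87 xor  32 = 119
 89 xor 107 =  50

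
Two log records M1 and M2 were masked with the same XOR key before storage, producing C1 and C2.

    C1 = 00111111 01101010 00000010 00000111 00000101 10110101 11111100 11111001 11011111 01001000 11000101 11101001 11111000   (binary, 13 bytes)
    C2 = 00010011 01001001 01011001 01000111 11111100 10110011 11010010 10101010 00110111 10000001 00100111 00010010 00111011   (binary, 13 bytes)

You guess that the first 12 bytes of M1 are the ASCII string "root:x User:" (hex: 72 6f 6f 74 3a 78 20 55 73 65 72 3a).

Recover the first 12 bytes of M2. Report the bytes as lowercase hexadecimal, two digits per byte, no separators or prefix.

5e4c3434c37e0e069bac90c1

First, C1 ⊕ C2 = (M1 ⊕ K) ⊕ (M2 ⊕ K) = M1 ⊕ M2, so the key drops out. Then M2 = (M1 ⊕ M2) ⊕ M1 over the first 12 bytes.
byte 0: (3f xor 13) xor 72 = 2c xor 72 = 5e
byte 1: (6a xor 49) xor 6f = 23 xor 6f = 4c
byte 2: (02 xor 59) xor 6f = 5b xor 6f = 34
byte 3: (07 xor 47) xor 74 = 40 xor 74 = 34
byte 4: (05 xor fc) xor 3a = f9 xor 3a = c3
byte 5: (b5 xor b3) xor 78 = 06 xor 78 = 7e
byte 6: (fc xor d2) xor 20 = 2e xor 20 = 0e
byte 7: (f9 xor aa) xor 55 = 53 xor 55 = 06
byte 8: (df xor 37) xor 73 = e8 xor 73 = 9b
byte 9: (48 xor 81) xor 65 = c9 xor 65 = ac
byte 10: (c5 xor 27) xor 72 = e2 xor 72 = 90
byte 11: (e9 xor 12) xor 3a = fb xor 3a = c1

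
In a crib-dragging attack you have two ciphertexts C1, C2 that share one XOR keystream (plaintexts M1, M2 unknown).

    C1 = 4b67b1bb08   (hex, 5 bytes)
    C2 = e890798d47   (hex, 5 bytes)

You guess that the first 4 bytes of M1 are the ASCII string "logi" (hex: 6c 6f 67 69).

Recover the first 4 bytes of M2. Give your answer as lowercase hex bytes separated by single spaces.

cf 98 af 5f

First, C1 ⊕ C2 = (M1 ⊕ K) ⊕ (M2 ⊕ K) = M1 ⊕ M2, so the key drops out. Then M2 = (M1 ⊕ M2) ⊕ M1 over the first 4 bytes.
byte 0: (4b ⊕ e8) ⊕ 6c = a3 ⊕ 6c = cf
byte 1: (67 ⊕ 90) ⊕ 6f = f7 ⊕ 6f = 98
byte 2: (b1 ⊕ 79) ⊕ 67 = c8 ⊕ 67 = af
byte 3: (bb ⊕ 8d) ⊕ 69 = 36 ⊕ 69 = 5f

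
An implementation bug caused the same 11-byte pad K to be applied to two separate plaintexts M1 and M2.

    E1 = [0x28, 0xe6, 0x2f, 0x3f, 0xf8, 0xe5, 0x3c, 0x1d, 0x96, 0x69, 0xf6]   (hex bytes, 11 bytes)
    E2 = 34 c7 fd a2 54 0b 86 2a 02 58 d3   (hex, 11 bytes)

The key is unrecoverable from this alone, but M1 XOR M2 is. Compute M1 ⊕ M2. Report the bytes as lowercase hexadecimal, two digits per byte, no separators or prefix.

E1 ⊕ E2 = (M1 ⊕ K) ⊕ (M2 ⊕ K) = M1 ⊕ M2 — the shared key cancels under XOR.
28 XOR 34 = 1c
e6 XOR c7 = 21
2f XOR fd = d2
3f XOR a2 = 9d
f8 XOR 54 = ac
e5 XOR 0b = ee
3c XOR 86 = ba
1d XOR 2a = 37
96 XOR 02 = 94
69 XOR 58 = 31
f6 XOR d3 = 25

1c21d29daceeba37943125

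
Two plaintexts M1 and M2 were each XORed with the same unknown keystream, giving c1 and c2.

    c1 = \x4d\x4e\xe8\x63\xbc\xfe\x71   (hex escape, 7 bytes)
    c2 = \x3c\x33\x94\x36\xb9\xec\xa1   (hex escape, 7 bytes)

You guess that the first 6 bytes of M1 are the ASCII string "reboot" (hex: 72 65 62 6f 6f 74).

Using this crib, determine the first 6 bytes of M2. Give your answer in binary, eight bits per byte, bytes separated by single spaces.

00000011 00011000 00011110 00111010 01101010 01100110

First, c1 ⊕ c2 = (M1 ⊕ K) ⊕ (M2 ⊕ K) = M1 ⊕ M2, so the key drops out. Then M2 = (M1 ⊕ M2) ⊕ M1 over the first 6 bytes.
byte 0: (4d xor 3c) xor 72 = 71 xor 72 = 03
byte 1: (4e xor 33) xor 65 = 7d xor 65 = 18
byte 2: (e8 xor 94) xor 62 = 7c xor 62 = 1e
byte 3: (63 xor 36) xor 6f = 55 xor 6f = 3a
byte 4: (bc xor b9) xor 6f = 05 xor 6f = 6a
byte 5: (fe xor ec) xor 74 = 12 xor 74 = 66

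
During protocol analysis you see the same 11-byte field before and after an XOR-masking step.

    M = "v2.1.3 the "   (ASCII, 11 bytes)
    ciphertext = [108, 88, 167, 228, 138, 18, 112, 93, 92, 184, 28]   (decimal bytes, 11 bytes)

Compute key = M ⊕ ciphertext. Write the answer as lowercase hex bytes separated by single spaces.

Since ciphertext = M ⊕ key, XORing both sides with M gives key = M ⊕ ciphertext.
76 XOR 6c = 1a
32 XOR 58 = 6a
2e XOR a7 = 89
31 XOR e4 = d5
2e XOR 8a = a4
33 XOR 12 = 21
20 XOR 70 = 50
74 XOR 5d = 29
68 XOR 5c = 34
65 XOR b8 = dd
20 XOR 1c = 3c

1a 6a 89 d5 a4 21 50 29 34 dd 3c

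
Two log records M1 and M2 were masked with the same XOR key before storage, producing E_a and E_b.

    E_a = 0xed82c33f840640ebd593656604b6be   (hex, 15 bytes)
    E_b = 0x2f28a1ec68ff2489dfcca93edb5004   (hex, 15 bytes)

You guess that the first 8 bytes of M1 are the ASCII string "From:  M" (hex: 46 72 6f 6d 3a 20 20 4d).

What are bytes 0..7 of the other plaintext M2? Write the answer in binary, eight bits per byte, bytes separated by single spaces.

10000100 11011000 00001101 10111110 11010110 11011001 01000100 00101111

First, E_a ⊕ E_b = (M1 ⊕ K) ⊕ (M2 ⊕ K) = M1 ⊕ M2, so the key drops out. Then M2 = (M1 ⊕ M2) ⊕ M1 over the first 8 bytes.
byte 0: (ed ⊕ 2f) ⊕ 46 = c2 ⊕ 46 = 84
byte 1: (82 ⊕ 28) ⊕ 72 = aa ⊕ 72 = d8
byte 2: (c3 ⊕ a1) ⊕ 6f = 62 ⊕ 6f = 0d
byte 3: (3f ⊕ ec) ⊕ 6d = d3 ⊕ 6d = be
byte 4: (84 ⊕ 68) ⊕ 3a = ec ⊕ 3a = d6
byte 5: (06 ⊕ ff) ⊕ 20 = f9 ⊕ 20 = d9
byte 6: (40 ⊕ 24) ⊕ 20 = 64 ⊕ 20 = 44
byte 7: (eb ⊕ 89) ⊕ 4d = 62 ⊕ 4d = 2f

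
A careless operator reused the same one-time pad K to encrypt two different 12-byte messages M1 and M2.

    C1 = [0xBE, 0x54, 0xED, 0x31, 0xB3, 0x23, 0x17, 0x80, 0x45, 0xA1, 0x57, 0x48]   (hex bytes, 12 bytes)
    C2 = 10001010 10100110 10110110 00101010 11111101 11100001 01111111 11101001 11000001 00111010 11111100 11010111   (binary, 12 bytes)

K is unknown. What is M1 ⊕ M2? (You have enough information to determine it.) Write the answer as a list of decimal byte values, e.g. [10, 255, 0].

C1 ⊕ C2 = (M1 ⊕ K) ⊕ (M2 ⊕ K) = M1 ⊕ M2 — the shared key cancels under XOR.
10111110 xor 10001010 = 00110100
01010100 xor 10100110 = 11110010
11101101 xor 10110110 = 01011011
00110001 xor 00101010 = 00011011
10110011 xor 11111101 = 01001110
00100011 xor 11100001 = 11000010
00010111 xor 01111111 = 01101000
10000000 xor 11101001 = 01101001
01000101 xor 11000001 = 10000100
10100001 xor 00111010 = 10011011
01010111 xor 11111100 = 10101011
01001000 xor 11010111 = 10011111

[52, 242, 91, 27, 78, 194, 104, 105, 132, 155, 171, 159]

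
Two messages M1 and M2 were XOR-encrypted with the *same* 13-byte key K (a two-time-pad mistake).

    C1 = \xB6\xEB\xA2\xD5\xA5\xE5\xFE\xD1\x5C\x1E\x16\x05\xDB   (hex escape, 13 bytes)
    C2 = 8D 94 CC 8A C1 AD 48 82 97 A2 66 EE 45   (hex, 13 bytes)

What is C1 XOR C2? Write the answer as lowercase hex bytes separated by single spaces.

C1 ⊕ C2 = (M1 ⊕ K) ⊕ (M2 ⊕ K) = M1 ⊕ M2 — the shared key cancels under XOR.
b6 ⊕ 8d = 3b
eb ⊕ 94 = 7f
a2 ⊕ cc = 6e
d5 ⊕ 8a = 5f
a5 ⊕ c1 = 64
e5 ⊕ ad = 48
fe ⊕ 48 = b6
d1 ⊕ 82 = 53
5c ⊕ 97 = cb
1e ⊕ a2 = bc
16 ⊕ 66 = 70
05 ⊕ ee = eb
db ⊕ 45 = 9e

3b 7f 6e 5f 64 48 b6 53 cb bc 70 eb 9e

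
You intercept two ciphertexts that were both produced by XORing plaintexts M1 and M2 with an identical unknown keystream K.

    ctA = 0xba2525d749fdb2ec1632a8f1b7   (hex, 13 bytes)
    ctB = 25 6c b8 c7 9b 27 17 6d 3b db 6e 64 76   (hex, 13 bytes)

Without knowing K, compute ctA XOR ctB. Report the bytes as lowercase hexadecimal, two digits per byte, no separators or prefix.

ctA ⊕ ctB = (M1 ⊕ K) ⊕ (M2 ⊕ K) = M1 ⊕ M2 — the shared key cancels under XOR.
10111010 ^ 00100101 = 10011111
00100101 ^ 01101100 = 01001001
00100101 ^ 10111000 = 10011101
11010111 ^ 11000111 = 00010000
01001001 ^ 10011011 = 11010010
11111101 ^ 00100111 = 11011010
10110010 ^ 00010111 = 10100101
11101100 ^ 01101101 = 10000001
00010110 ^ 00111011 = 00101101
00110010 ^ 11011011 = 11101001
10101000 ^ 01101110 = 11000110
11110001 ^ 01100100 = 10010101
10110111 ^ 01110110 = 11000001

9f499d10d2daa5812de9c695c1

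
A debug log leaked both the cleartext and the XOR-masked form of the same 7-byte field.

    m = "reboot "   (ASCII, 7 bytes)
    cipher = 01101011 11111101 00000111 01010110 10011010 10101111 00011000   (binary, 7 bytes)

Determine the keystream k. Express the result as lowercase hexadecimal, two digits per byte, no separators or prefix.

19986539f5db38

Since cipher = m ⊕ k, XORing both sides with m gives k = m ⊕ cipher.
byte 0: 72 XOR 6b = 19
byte 1: 65 XOR fd = 98
byte 2: 62 XOR 07 = 65
byte 3: 6f XOR 56 = 39
byte 4: 6f XOR 9a = f5
byte 5: 74 XOR af = db
byte 6: 20 XOR 18 = 38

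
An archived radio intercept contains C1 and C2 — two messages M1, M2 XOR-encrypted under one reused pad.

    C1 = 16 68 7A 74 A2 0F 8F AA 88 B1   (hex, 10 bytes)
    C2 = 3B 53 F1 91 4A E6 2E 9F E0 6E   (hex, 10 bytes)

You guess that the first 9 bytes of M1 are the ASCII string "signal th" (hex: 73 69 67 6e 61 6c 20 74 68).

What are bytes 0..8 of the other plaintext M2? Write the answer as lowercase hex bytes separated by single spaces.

5e 52 ec 8b 89 85 81 41 00

First, C1 ⊕ C2 = (M1 ⊕ K) ⊕ (M2 ⊕ K) = M1 ⊕ M2, so the key drops out. Then M2 = (M1 ⊕ M2) ⊕ M1 over the first 9 bytes.
byte 0: (16 XOR 3b) XOR 73 = 2d XOR 73 = 5e
byte 1: (68 XOR 53) XOR 69 = 3b XOR 69 = 52
byte 2: (7a XOR f1) XOR 67 = 8b XOR 67 = ec
byte 3: (74 XOR 91) XOR 6e = e5 XOR 6e = 8b
byte 4: (a2 XOR 4a) XOR 61 = e8 XOR 61 = 89
byte 5: (0f XOR e6) XOR 6c = e9 XOR 6c = 85
byte 6: (8f XOR 2e) XOR 20 = a1 XOR 20 = 81
byte 7: (aa XOR 9f) XOR 74 = 35 XOR 74 = 41
byte 8: (88 XOR e0) XOR 68 = 68 XOR 68 = 00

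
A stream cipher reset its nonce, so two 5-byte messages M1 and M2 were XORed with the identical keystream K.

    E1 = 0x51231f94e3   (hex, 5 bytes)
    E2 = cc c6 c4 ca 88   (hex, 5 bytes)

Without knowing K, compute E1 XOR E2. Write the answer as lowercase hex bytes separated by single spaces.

E1 ⊕ E2 = (M1 ⊕ K) ⊕ (M2 ⊕ K) = M1 ⊕ M2 — the shared key cancels under XOR.
51 XOR cc = 9d
23 XOR c6 = e5
1f XOR c4 = db
94 XOR ca = 5e
e3 XOR 88 = 6b

9d e5 db 5e 6b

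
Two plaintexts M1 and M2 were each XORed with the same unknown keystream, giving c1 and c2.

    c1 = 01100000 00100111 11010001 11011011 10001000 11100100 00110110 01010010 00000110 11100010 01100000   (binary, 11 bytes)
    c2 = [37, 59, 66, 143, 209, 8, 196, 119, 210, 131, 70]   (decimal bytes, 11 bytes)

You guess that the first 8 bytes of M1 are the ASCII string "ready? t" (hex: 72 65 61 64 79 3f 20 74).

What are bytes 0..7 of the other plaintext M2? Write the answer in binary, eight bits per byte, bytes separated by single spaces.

First, c1 ⊕ c2 = (M1 ⊕ K) ⊕ (M2 ⊕ K) = M1 ⊕ M2, so the key drops out. Then M2 = (M1 ⊕ M2) ⊕ M1 over the first 8 bytes.
byte 0: (60 XOR 25) XOR 72 = 45 XOR 72 = 37
byte 1: (27 XOR 3b) XOR 65 = 1c XOR 65 = 79
byte 2: (d1 XOR 42) XOR 61 = 93 XOR 61 = f2
byte 3: (db XOR 8f) XOR 64 = 54 XOR 64 = 30
byte 4: (88 XOR d1) XOR 79 = 59 XOR 79 = 20
byte 5: (e4 XOR 08) XOR 3f = ec XOR 3f = d3
byte 6: (36 XOR c4) XOR 20 = f2 XOR 20 = d2
byte 7: (52 XOR 77) XOR 74 = 25 XOR 74 = 51

00110111 01111001 11110010 00110000 00100000 11010011 11010010 01010001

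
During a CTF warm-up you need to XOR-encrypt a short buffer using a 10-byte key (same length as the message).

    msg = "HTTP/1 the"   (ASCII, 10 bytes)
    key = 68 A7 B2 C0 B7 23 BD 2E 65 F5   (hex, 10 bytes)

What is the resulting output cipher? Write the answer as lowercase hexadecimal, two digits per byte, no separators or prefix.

20f3e69098129d5a0d90

byte 0:  72 ^ 104 =  32
byte 1:  84 ^ 167 = 243
byte 2:  84 ^ 178 = 230
byte 3:  80 ^ 192 = 144
byte 4:  47 ^ 183 = 152
byte 5:  49 ^  35 =  18
byte 6:  32 ^ 189 = 157
byte 7: 116 ^  46 =  90
byte 8: 104 ^ 101 =  13
byte 9: 101 ^ 245 = 144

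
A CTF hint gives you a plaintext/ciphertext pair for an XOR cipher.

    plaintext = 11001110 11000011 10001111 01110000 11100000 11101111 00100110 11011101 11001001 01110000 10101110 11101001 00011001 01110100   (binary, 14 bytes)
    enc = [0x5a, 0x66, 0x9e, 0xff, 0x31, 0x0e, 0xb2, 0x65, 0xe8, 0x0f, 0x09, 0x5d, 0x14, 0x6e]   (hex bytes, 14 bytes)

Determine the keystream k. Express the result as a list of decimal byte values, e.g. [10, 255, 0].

[148, 165, 17, 143, 209, 225, 148, 184, 33, 127, 167, 180, 13, 26]

Since enc = plaintext ⊕ k, XORing both sides with plaintext gives k = plaintext ⊕ enc.
206 ^  90 = 148
195 ^ 102 = 165
143 ^ 158 =  17
112 ^ 255 = 143
224 ^  49 = 209
239 ^  14 = 225
 38 ^ 178 = 148
221 ^ 101 = 184
201 ^ 232 =  33
112 ^  15 = 127
174 ^   9 = 167
233 ^  93 = 180
 25 ^  20 =  13
116 ^ 110 =  26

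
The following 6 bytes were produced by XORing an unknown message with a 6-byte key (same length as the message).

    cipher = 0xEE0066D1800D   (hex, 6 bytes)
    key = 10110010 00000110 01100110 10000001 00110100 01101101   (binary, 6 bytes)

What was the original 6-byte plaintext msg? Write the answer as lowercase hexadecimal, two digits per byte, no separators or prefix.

5c060050b460

byte 0: 11101110 ^ 10110010 = 01011100
byte 1: 00000000 ^ 00000110 = 00000110
byte 2: 01100110 ^ 01100110 = 00000000
byte 3: 11010001 ^ 10000001 = 01010000
byte 4: 10000000 ^ 00110100 = 10110100
byte 5: 00001101 ^ 01101101 = 01100000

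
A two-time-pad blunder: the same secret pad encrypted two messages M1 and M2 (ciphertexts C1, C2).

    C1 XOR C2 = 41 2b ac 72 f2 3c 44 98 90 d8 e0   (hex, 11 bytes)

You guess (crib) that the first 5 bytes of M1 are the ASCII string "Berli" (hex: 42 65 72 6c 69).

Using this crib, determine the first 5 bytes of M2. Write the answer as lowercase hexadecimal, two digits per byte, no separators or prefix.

034ede1e9b

Since C1 ⊕ C2 = M1 ⊕ M2, XORing with the guessed M1 bytes yields the corresponding M2 bytes: M2 = (C1 ⊕ C2) ⊕ M1.
 65 XOR  66 =   3
 43 XOR 101 =  78
172 XOR 114 = 222
114 XOR 108 =  30
242 XOR 105 = 155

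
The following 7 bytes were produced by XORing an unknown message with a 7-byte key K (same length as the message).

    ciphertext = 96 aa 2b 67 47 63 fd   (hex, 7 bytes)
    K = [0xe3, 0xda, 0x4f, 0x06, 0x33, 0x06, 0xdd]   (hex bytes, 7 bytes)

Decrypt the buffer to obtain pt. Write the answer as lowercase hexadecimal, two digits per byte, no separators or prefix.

75706461746520

XOR is its own inverse, so applying the key byte-wise gives the result directly.
byte 0: 10010110 ^ 11100011 = 01110101
byte 1: 10101010 ^ 11011010 = 01110000
byte 2: 00101011 ^ 01001111 = 01100100
byte 3: 01100111 ^ 00000110 = 01100001
byte 4: 01000111 ^ 00110011 = 01110100
byte 5: 01100011 ^ 00000110 = 01100101
byte 6: 11111101 ^ 11011101 = 00100000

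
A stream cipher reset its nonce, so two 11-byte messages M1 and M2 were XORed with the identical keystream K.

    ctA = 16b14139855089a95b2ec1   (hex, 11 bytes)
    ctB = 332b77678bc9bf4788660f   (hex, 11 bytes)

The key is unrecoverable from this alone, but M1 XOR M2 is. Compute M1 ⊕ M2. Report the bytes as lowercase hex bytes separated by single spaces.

25 9a 36 5e 0e 99 36 ee d3 48 ce

ctA ⊕ ctB = (M1 ⊕ K) ⊕ (M2 ⊕ K) = M1 ⊕ M2 — the shared key cancels under XOR.
16 xor 33 = 25
b1 xor 2b = 9a
41 xor 77 = 36
39 xor 67 = 5e
85 xor 8b = 0e
50 xor c9 = 99
89 xor bf = 36
a9 xor 47 = ee
5b xor 88 = d3
2e xor 66 = 48
c1 xor 0f = ce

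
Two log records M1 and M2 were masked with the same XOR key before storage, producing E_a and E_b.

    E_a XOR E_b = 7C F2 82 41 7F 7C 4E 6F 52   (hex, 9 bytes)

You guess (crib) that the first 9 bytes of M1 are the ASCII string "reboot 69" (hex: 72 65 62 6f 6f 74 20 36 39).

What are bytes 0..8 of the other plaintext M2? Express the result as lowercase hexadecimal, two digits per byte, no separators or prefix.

Since E_a ⊕ E_b = M1 ⊕ M2, XORing with the guessed M1 bytes yields the corresponding M2 bytes: M2 = (E_a ⊕ E_b) ⊕ M1.
byte 0: 01111100 xor 01110010 = 00001110
byte 1: 11110010 xor 01100101 = 10010111
byte 2: 10000010 xor 01100010 = 11100000
byte 3: 01000001 xor 01101111 = 00101110
byte 4: 01111111 xor 01101111 = 00010000
byte 5: 01111100 xor 01110100 = 00001000
byte 6: 01001110 xor 00100000 = 01101110
byte 7: 01101111 xor 00110110 = 01011001
byte 8: 01010010 xor 00111001 = 01101011

0e97e02e10086e596b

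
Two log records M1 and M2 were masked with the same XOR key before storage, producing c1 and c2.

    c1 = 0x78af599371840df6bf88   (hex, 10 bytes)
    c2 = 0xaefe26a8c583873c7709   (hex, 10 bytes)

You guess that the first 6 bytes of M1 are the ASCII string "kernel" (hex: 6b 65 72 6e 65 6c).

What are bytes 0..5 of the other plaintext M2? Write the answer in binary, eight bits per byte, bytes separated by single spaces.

10111101 00110100 00001101 01010101 11010001 01101011

First, c1 ⊕ c2 = (M1 ⊕ K) ⊕ (M2 ⊕ K) = M1 ⊕ M2, so the key drops out. Then M2 = (M1 ⊕ M2) ⊕ M1 over the first 6 bytes.
byte 0: (78 xor ae) xor 6b = d6 xor 6b = bd
byte 1: (af xor fe) xor 65 = 51 xor 65 = 34
byte 2: (59 xor 26) xor 72 = 7f xor 72 = 0d
byte 3: (93 xor a8) xor 6e = 3b xor 6e = 55
byte 4: (71 xor c5) xor 65 = b4 xor 65 = d1
byte 5: (84 xor 83) xor 6c = 07 xor 6c = 6b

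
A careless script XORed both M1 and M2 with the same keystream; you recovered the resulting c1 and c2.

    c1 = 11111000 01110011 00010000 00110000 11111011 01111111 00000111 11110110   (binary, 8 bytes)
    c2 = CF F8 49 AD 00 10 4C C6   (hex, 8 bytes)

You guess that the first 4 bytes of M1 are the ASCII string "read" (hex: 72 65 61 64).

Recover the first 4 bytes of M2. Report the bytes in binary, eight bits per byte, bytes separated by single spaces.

First, c1 ⊕ c2 = (M1 ⊕ K) ⊕ (M2 ⊕ K) = M1 ⊕ M2, so the key drops out. Then M2 = (M1 ⊕ M2) ⊕ M1 over the first 4 bytes.
byte 0: (f8 ^ cf) ^ 72 = 37 ^ 72 = 45
byte 1: (73 ^ f8) ^ 65 = 8b ^ 65 = ee
byte 2: (10 ^ 49) ^ 61 = 59 ^ 61 = 38
byte 3: (30 ^ ad) ^ 64 = 9d ^ 64 = f9

01000101 11101110 00111000 11111001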